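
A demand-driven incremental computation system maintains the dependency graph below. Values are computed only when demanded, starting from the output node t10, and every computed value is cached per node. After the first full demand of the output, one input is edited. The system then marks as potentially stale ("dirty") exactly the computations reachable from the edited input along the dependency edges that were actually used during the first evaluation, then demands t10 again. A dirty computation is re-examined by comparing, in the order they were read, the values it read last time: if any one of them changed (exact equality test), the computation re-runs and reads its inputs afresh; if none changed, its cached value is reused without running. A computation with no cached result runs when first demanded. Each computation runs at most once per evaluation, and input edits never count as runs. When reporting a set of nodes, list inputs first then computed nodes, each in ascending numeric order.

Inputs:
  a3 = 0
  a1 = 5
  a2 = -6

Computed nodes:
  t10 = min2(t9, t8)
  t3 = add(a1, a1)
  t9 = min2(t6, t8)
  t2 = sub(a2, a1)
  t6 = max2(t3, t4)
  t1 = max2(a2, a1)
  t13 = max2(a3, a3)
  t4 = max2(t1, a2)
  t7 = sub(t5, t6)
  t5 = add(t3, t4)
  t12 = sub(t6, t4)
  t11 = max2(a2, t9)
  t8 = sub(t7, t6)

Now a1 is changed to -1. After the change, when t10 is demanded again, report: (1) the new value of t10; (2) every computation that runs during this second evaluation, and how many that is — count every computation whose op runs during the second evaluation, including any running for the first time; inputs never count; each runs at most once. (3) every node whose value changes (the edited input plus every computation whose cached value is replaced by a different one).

New value of t10: -1.
Computations that run: t1, t3, t4, t5, t6, t7, t8, t9, t10 — 9 in total.
Values that change: a1, t1, t3, t4, t5, t6, t7, t8, t9, t10.

First evaluation (everything demanded from the output):
  t1 = max2(-6, 5) = 5
  t3 = add(5, 5) = 10
  t4 = max2(5, -6) = 5
  t5 = add(10, 5) = 15
  t6 = max2(10, 5) = 10
  t7 = sub(15, 10) = 5
  t8 = sub(5, 10) = -5
  t9 = min2(10, -5) = -5
  t10 = min2(-5, -5) = -5

Propagation after the edit:
  t1: runs — a1 5->-1; result -1.
  t3: runs — a1 5->-1; a1 5->-1; result -2.
  t4: runs — t1 5->-1; result -1.
  t5: runs — t3 10->-2; t4 5->-1; result -3.
  t6: runs — t3 10->-2; t4 5->-1; result -1.
  t7: runs — t5 15->-3; t6 10->-1; result -2.
  t8: runs — t7 5->-2; t6 10->-1; result -1.
  t9: runs — t6 10->-1; t8 -5->-1; result -1.
  t10: runs — t9 -5->-1; t8 -5->-1; result -1.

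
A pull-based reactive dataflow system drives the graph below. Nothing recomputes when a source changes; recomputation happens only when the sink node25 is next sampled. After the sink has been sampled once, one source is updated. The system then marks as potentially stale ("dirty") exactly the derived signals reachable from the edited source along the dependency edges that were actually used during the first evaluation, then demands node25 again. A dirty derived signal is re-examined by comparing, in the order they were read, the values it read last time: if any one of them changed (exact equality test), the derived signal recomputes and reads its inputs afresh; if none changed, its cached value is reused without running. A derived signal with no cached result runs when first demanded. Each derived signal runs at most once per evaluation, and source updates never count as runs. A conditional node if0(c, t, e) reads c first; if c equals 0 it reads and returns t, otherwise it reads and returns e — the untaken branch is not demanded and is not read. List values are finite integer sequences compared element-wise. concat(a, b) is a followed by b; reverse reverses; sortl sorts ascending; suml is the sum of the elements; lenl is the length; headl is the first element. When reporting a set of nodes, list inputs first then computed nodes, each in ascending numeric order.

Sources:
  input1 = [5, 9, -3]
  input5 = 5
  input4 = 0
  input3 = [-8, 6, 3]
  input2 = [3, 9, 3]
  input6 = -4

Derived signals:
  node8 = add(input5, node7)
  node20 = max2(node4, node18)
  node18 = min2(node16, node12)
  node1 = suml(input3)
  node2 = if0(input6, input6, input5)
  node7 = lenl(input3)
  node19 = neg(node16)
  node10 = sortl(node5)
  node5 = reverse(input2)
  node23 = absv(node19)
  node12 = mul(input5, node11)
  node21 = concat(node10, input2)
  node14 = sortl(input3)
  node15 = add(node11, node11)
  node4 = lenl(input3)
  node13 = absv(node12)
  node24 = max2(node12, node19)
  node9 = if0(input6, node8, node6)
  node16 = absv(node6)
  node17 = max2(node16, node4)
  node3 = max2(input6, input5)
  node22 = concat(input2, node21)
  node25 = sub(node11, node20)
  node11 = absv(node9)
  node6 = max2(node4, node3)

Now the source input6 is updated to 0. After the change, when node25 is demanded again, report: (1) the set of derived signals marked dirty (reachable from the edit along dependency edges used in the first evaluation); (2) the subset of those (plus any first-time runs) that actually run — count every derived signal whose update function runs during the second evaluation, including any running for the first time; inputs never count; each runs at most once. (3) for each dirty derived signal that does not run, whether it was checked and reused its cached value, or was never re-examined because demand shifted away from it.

First evaluation (everything demanded from the output):
  node3 = max2(-4, 5) = 5
  node4 = lenl([-8, 6, 3]) = 3
  node6 = max2(3, 5) = 5
  node9 = if0(input6=-4 -> else branch node6) = 5
  node11 = absv(5) = 5
  node12 = mul(5, 5) = 25
  node16 = absv(5) = 5
  node18 = min2(5, 25) = 5
  node20 = max2(3, 5) = 5
  node25 = sub(5, 5) = 0

Propagation after the edit:
  node3: runs — input6 -4->0; result 5 (same value as before).
  node6: checked — values it read are unchanged (node4 unchanged, node3 unchanged); reused cached 5 without running.
  node7: demanded for the first time — runs, produces 3.
  node8: demanded for the first time — runs, produces 8.
  node9: runs — input6 -4->0; result 8.
  node11: runs — node9 5->8; result 8.
  node12: runs — node11 5->8; result 40.
  node16: checked — values it read are unchanged (node6 unchanged); reused cached 5 without running.
  node18: runs — node12 25->40; result 5 (same value as before).
  node20: checked — values it read are unchanged (node4 unchanged, node18 unchanged); reused cached 5 without running.
  node25: runs — node11 5->8; result 3.

Key observation: a condition flipped, so demand reaches new nodes — node7, node8 run for the first time.

Marked dirty: node3, node6, node9, node11, node12, node16, node18, node20, node25.
Derived signals that run: node3, node7, node8, node9, node11, node12, node18, node25 — 8 in total.
Checked but reused from cache: node6, node16, node20.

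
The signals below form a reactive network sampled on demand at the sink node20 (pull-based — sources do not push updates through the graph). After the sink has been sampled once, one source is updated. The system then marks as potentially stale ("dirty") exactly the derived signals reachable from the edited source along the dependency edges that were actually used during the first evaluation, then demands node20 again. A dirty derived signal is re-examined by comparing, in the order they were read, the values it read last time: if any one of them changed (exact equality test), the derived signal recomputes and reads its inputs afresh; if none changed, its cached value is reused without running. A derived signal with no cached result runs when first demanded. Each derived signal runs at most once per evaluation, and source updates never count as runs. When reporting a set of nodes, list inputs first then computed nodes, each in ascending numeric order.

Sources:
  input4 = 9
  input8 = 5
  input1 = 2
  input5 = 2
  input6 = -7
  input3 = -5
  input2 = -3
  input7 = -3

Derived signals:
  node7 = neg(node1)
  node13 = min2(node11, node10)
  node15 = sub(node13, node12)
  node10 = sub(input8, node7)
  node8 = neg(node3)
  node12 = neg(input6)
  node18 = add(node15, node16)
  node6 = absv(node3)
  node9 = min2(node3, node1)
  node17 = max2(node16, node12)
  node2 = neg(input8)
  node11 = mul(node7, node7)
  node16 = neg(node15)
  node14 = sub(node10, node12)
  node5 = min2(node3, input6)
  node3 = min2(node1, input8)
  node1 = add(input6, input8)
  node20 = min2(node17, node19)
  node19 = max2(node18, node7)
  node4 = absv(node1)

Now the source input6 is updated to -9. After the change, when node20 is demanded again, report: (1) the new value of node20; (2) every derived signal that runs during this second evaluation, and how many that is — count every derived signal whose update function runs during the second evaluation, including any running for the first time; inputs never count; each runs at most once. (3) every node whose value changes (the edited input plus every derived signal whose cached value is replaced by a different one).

Initial pass — values computed on the first demand:
  node1 = add(-7, 5) = -2
  node7 = neg(-2) = 2
  node10 = sub(5, 2) = 3
  node11 = mul(2, 2) = 4
  node12 = neg(-7) = 7
  node13 = min2(4, 3) = 3
  node15 = sub(3, 7) = -4
  node16 = neg(-4) = 4
  node17 = max2(4, 7) = 7
  node18 = add(-4, 4) = 0
  node19 = max2(0, 2) = 2
  node20 = min2(7, 2) = 2

Second demand — change propagation:
  node1: re-runs because input6 -7->-9; new result -4.
  node7: re-runs because node1 -2->-4; new result 4.
  node10: re-runs because node7 2->4; new result 1.
  node11: re-runs because node7 2->4; node7 2->4; new result 16.
  node12: re-runs because input6 -7->-9; new result 9.
  node13: re-runs because node11 4->16; node10 3->1; new result 1.
  node15: re-runs because node13 3->1; node12 7->9; new result -8.
  node16: re-runs because node15 -4->-8; new result 8.
  node17: re-runs because node16 4->8; node12 7->9; new result 9.
  node18: re-runs because node15 -4->-8; node16 4->8; new result 0 (unchanged).
  node19: re-runs because node7 2->4; new result 4.
  node20: re-runs because node17 7->9; node19 2->4; new result 4.

node20 now evaluates to 4.
Run set: node1, node7, node10, node11, node12, node13, node15, node16, node17, node18, node19, node20 (12 run).
Changed values: input6, node1, node7, node10, node11, node12, node13, node15, node16, node17, node19, node20.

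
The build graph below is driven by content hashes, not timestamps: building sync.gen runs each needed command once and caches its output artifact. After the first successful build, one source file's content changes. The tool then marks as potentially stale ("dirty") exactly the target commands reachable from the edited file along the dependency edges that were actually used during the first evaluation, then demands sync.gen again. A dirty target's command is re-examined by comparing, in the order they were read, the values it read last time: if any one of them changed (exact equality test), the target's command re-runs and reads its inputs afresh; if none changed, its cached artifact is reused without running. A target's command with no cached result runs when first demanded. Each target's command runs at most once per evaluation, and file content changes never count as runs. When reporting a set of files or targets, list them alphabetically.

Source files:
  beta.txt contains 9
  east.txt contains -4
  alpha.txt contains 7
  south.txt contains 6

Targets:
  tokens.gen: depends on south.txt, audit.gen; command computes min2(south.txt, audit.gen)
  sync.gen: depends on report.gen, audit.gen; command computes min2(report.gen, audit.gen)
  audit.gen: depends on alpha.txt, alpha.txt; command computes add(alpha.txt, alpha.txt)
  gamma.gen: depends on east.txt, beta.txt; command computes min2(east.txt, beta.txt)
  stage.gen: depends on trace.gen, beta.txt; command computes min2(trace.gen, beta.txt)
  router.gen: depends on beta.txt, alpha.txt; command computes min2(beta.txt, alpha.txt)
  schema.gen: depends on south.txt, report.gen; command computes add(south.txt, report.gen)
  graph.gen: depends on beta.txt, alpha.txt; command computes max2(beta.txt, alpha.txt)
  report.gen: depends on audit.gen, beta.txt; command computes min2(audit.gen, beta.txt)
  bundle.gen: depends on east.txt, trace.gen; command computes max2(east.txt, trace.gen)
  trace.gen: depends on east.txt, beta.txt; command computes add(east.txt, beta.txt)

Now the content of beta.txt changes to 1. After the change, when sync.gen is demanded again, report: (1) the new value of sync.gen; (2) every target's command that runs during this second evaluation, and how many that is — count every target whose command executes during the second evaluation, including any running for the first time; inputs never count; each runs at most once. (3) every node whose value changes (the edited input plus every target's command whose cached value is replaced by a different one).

sync.gen now evaluates to 1.
Run set: report.gen, sync.gen (2 run).
Changed values: beta.txt, report.gen, sync.gen.

Initial pass — values computed on the first demand:
  audit.gen = add(7, 7) = 14
  report.gen = min2(14, 9) = 9
  sync.gen = min2(9, 14) = 9

Second demand — change propagation:
  report.gen: re-runs because beta.txt 9->1; new result 1.
  sync.gen: re-runs because report.gen 9->1; new result 1.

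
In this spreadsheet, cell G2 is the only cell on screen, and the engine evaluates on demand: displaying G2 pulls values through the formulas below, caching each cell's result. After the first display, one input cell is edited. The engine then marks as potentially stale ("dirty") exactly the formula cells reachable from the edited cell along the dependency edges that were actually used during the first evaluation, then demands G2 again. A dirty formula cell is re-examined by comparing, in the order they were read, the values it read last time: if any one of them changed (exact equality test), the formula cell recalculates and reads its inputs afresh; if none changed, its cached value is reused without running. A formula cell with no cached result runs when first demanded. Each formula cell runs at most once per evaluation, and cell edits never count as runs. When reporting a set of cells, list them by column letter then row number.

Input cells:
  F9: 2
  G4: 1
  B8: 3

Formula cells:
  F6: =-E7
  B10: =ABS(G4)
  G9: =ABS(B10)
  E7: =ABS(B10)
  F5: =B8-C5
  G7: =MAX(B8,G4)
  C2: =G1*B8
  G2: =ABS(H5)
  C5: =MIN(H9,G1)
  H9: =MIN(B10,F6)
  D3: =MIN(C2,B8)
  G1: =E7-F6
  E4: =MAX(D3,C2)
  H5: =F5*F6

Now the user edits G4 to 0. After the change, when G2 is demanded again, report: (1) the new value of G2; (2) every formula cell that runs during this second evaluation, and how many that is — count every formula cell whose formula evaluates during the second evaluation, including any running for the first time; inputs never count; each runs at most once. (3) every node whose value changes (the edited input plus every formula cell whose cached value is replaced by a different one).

Initial pass — values computed on the first demand:
  B10 = ABS(1) = 1
  E7 = ABS(1) = 1
  F6 = -(1) = -1
  G1 = 1 - -1 = 2
  H9 = MIN(1, -1) = -1
  C5 = MIN(-1, 2) = -1
  F5 = 3 - -1 = 4
  H5 = 4 * -1 = -4
  G2 = ABS(-4) = 4

Second demand — change propagation:
  B10: re-runs because G4 1->0; new result 0.
  E7: re-runs because B10 1->0; new result 0.
  F6: re-runs because E7 1->0; new result 0.
  G1: re-runs because E7 1->0; F6 -1->0; new result 0.
  H9: re-runs because B10 1->0; F6 -1->0; new result 0.
  C5: re-runs because H9 -1->0; G1 2->0; new result 0.
  F5: re-runs because C5 -1->0; new result 3.
  H5: re-runs because F5 4->3; F6 -1->0; new result 0.
  G2: re-runs because H5 -4->0; new result 0.

G2 now evaluates to 0.
Run set: B10, C5, E7, F5, F6, G1, G2, H5, H9 (9 run).
Changed values: B10, C5, E7, F5, F6, G1, G2, G4, H5, H9.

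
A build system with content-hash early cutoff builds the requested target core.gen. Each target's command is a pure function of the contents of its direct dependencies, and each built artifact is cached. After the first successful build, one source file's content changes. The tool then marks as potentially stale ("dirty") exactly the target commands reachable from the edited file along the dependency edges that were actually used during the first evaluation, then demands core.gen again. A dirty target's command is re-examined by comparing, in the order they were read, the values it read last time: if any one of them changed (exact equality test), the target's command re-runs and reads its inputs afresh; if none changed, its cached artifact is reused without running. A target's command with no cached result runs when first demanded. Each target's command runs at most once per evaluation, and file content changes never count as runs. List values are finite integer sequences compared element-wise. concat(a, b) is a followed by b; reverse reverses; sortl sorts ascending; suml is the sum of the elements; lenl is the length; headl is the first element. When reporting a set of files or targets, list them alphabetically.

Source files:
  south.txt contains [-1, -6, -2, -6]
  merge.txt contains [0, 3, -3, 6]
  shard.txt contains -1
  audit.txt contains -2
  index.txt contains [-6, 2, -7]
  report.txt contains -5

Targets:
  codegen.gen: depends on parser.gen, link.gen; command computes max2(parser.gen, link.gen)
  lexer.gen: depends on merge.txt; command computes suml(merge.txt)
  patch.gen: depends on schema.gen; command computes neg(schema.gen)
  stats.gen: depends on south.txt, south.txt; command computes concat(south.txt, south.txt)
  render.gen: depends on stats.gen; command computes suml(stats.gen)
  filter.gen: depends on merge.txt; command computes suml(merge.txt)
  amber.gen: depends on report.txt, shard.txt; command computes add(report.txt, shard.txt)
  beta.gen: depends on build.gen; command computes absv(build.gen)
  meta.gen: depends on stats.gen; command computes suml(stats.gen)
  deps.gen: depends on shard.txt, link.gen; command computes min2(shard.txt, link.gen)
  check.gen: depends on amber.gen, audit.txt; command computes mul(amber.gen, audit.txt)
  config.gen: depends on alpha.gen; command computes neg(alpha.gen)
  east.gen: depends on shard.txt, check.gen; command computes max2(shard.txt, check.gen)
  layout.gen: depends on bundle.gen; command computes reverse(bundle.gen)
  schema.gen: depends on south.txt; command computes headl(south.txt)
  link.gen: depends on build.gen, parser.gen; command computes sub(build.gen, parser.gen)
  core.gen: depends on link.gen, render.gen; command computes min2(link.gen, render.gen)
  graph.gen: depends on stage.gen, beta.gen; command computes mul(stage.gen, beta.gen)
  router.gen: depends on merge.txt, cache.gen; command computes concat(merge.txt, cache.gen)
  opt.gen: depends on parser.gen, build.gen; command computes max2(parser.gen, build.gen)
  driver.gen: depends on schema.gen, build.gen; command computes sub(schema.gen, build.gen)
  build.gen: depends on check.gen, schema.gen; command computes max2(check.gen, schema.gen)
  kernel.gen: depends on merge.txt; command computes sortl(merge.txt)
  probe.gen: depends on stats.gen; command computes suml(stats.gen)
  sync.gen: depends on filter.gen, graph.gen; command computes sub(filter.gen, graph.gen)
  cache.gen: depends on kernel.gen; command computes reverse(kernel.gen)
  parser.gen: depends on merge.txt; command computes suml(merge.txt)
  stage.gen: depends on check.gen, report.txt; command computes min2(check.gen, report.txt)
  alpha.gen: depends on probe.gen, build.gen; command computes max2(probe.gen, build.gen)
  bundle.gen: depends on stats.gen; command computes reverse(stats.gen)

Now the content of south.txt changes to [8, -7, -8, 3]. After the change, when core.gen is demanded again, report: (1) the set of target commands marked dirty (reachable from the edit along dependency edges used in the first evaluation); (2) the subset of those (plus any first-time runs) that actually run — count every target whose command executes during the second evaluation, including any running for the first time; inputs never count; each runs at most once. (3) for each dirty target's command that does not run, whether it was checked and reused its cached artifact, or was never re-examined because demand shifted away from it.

Marked dirty: build.gen, core.gen, link.gen, render.gen, schema.gen, stats.gen.
Target commands that run: build.gen, core.gen, render.gen, schema.gen, stats.gen — 5 in total.
Checked but reused from cache: link.gen.
Key observation: the cutoff stops propagation at link.gen — its inputs' values are unchanged, so it reuses its cache.

First evaluation (everything demanded from the output):
  amber.gen = add(-5, -1) = -6
  check.gen = mul(-6, -2) = 12
  parser.gen = suml([0, 3, -3, 6]) = 6
  schema.gen = headl([-1, -6, -2, -6]) = -1
  build.gen = max2(12, -1) = 12
  link.gen = sub(12, 6) = 6
  stats.gen = concat([-1, -6, -2, -6], [-1, -6, -2, -6]) = [-1, -6, -2, -6, -1, -6, -2, -6]
  render.gen = suml([-1, -6, -2, -6, -1, -6, -2, -6]) = -30
  core.gen = min2(6, -30) = -30

Propagation after the edit:
  schema.gen: runs — south.txt [-1, -6, -2, -6]->[8, -7, -8, 3]; result 8.
  build.gen: runs — schema.gen -1->8; result 12 (same value as before).
  link.gen: checked — values it read are unchanged (build.gen unchanged, parser.gen unchanged); reused cached 6 without running.
  stats.gen: runs — south.txt [-1, -6, -2, -6]->[8, -7, -8, 3]; south.txt [-1, -6, -2, -6]->[8, -7, -8, 3]; result [8, -7, -8, 3, 8, -7, -8, 3].
  render.gen: runs — stats.gen [-1, -6, -2, -6, -1, -6, -2, -6]->[8, -7, -8, 3, 8, -7, -8, 3]; result -8.
  core.gen: runs — render.gen -30->-8; result -8.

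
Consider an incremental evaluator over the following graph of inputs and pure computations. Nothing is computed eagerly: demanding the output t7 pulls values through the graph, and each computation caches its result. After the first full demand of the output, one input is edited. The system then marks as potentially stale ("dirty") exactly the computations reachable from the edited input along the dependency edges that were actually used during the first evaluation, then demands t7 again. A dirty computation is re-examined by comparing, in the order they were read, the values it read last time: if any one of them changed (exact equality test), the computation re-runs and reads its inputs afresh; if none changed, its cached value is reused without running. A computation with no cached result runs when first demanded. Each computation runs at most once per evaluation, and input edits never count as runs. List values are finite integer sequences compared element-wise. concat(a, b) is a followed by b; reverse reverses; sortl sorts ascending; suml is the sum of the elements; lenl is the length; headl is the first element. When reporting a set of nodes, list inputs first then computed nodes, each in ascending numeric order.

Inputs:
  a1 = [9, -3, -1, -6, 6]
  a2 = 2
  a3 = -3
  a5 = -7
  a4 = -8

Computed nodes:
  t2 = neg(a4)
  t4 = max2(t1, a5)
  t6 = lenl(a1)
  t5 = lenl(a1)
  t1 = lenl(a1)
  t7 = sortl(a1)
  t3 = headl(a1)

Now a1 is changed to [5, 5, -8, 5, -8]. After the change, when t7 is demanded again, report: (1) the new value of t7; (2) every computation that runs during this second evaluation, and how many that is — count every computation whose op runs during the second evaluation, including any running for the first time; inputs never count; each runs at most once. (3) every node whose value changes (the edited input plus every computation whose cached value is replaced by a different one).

t7 now evaluates to [-8, -8, 5, 5, 5].
Run set: t7 (1 run).
Changed values: a1, t7.

Initial pass — values computed on the first demand:
  t7 = sortl([9, -3, -1, -6, 6]) = [-6, -3, -1, 6, 9]

Second demand — change propagation:
  t7: re-runs because a1 [9, -3, -1, -6, 6]->[5, 5, -8, 5, -8]; new result [-8, -8, 5, 5, 5].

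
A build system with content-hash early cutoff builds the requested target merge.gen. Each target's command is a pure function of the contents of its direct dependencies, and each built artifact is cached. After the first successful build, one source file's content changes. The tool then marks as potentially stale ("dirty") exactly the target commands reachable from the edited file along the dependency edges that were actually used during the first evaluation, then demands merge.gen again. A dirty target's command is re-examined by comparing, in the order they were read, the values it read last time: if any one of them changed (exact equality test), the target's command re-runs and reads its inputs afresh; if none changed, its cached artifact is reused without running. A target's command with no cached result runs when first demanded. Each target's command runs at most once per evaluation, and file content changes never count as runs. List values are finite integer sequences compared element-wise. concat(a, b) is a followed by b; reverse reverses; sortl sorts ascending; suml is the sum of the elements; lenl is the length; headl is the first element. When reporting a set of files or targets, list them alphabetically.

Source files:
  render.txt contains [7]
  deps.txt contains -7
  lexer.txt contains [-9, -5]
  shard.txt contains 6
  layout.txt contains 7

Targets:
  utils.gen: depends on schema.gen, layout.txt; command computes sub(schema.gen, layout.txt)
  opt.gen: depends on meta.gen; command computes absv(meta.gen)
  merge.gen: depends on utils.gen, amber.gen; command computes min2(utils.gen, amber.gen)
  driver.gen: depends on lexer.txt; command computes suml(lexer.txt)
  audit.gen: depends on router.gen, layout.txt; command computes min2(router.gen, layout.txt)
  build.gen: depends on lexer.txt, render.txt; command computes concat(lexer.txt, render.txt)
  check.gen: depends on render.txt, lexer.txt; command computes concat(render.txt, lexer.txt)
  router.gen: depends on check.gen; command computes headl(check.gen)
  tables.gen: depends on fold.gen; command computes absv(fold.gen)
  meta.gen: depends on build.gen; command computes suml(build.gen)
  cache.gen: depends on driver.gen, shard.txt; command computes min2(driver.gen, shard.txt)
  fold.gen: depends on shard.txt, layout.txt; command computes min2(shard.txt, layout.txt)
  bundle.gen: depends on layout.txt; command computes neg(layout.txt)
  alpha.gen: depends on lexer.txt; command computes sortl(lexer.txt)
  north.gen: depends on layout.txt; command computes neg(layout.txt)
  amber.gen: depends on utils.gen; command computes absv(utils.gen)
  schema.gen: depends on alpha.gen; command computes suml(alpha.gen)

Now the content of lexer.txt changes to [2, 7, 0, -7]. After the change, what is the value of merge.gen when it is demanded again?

First evaluation (everything demanded from the output):
  alpha.gen = sortl([-9, -5]) = [-9, -5]
  schema.gen = suml([-9, -5]) = -14
  utils.gen = sub(-14, 7) = -21
  amber.gen = absv(-21) = 21
  merge.gen = min2(-21, 21) = -21

Propagation after the edit:
  alpha.gen: runs — lexer.txt [-9, -5]->[2, 7, 0, -7]; result [-7, 0, 2, 7].
  schema.gen: runs — alpha.gen [-9, -5]->[-7, 0, 2, 7]; result 2.
  utils.gen: runs — schema.gen -14->2; result -5.
  amber.gen: runs — utils.gen -21->-5; result 5.
  merge.gen: runs — utils.gen -21->-5; amber.gen 21->5; result -5.

New value of merge.gen: -5.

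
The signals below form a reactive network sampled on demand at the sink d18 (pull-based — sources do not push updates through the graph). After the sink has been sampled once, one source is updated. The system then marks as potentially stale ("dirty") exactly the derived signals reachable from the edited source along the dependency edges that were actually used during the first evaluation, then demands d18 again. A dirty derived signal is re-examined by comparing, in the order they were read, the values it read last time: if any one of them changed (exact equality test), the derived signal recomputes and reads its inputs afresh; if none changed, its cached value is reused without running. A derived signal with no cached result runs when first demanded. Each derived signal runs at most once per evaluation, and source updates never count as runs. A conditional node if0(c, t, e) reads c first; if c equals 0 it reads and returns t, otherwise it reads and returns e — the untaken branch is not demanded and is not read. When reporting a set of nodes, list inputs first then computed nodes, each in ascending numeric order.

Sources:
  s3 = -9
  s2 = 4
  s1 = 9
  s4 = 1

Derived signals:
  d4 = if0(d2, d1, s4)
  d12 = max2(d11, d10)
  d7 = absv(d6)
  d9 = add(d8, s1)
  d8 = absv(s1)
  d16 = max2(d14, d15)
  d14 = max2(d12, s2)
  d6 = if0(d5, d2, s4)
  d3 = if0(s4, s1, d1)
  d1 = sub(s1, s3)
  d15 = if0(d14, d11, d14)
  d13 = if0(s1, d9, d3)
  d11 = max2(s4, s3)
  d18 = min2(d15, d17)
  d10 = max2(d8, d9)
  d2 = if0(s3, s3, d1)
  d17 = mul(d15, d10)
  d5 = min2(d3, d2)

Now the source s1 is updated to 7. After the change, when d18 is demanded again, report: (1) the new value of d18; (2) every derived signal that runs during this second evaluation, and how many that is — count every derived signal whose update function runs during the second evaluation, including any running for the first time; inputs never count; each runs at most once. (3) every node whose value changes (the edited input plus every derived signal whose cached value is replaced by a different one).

d18 now evaluates to 14.
Run set: d8, d9, d10, d12, d14, d15, d17, d18 (8 run).
Changed values: s1, d8, d9, d10, d12, d14, d15, d17, d18.

Initial pass — values computed on the first demand:
  d8 = absv(9) = 9
  d9 = add(9, 9) = 18
  d10 = max2(9, 18) = 18
  d11 = max2(1, -9) = 1
  d12 = max2(1, 18) = 18
  d14 = max2(18, 4) = 18
  d15 = if0(d14=18 -> else branch d14) = 18
  d17 = mul(18, 18) = 324
  d18 = min2(18, 324) = 18

Second demand — change propagation:
  d8: re-runs because s1 9->7; new result 7.
  d9: re-runs because d8 9->7; s1 9->7; new result 14.
  d10: re-runs because d8 9->7; d9 18->14; new result 14.
  d12: re-runs because d10 18->14; new result 14.
  d14: re-runs because d12 18->14; new result 14.
  d15: re-runs because d14 18->14; d14 18->14; new result 14.
  d17: re-runs because d15 18->14; d10 18->14; new result 196.
  d18: re-runs because d15 18->14; d17 324->196; new result 14.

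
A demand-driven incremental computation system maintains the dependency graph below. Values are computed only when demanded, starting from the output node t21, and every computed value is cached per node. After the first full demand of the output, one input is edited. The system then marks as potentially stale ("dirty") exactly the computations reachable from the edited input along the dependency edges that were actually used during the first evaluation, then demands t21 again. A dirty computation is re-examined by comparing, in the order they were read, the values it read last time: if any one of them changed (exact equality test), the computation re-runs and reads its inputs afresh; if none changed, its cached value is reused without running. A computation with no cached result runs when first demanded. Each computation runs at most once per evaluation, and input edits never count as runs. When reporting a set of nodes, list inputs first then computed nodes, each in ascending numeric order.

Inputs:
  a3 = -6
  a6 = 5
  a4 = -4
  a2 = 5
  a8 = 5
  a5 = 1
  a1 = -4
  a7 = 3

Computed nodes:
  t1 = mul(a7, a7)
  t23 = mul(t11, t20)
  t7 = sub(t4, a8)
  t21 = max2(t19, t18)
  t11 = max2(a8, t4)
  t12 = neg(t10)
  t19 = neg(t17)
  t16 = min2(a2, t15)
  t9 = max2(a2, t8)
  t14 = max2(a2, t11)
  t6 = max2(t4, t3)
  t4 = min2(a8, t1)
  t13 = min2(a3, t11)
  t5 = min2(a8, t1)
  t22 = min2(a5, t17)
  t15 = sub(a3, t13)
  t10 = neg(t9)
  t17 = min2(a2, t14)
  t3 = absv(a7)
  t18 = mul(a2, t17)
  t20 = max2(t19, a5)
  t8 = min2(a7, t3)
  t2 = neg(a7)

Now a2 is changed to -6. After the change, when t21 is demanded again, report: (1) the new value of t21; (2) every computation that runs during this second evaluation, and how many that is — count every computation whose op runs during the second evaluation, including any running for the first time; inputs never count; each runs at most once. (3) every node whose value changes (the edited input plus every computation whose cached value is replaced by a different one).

New value of t21: 36.
Computations that run: t14, t17, t18, t19, t21 — 5 in total.
Values that change: a2, t17, t18, t19, t21.

First evaluation (everything demanded from the output):
  t1 = mul(3, 3) = 9
  t4 = min2(5, 9) = 5
  t11 = max2(5, 5) = 5
  t14 = max2(5, 5) = 5
  t17 = min2(5, 5) = 5
  t18 = mul(5, 5) = 25
  t19 = neg(5) = -5
  t21 = max2(-5, 25) = 25

Propagation after the edit:
  t14: runs — a2 5->-6; result 5 (same value as before).
  t17: runs — a2 5->-6; result -6.
  t18: runs — a2 5->-6; t17 5->-6; result 36.
  t19: runs — t17 5->-6; result 6.
  t21: runs — t19 -5->6; t18 25->36; result 36.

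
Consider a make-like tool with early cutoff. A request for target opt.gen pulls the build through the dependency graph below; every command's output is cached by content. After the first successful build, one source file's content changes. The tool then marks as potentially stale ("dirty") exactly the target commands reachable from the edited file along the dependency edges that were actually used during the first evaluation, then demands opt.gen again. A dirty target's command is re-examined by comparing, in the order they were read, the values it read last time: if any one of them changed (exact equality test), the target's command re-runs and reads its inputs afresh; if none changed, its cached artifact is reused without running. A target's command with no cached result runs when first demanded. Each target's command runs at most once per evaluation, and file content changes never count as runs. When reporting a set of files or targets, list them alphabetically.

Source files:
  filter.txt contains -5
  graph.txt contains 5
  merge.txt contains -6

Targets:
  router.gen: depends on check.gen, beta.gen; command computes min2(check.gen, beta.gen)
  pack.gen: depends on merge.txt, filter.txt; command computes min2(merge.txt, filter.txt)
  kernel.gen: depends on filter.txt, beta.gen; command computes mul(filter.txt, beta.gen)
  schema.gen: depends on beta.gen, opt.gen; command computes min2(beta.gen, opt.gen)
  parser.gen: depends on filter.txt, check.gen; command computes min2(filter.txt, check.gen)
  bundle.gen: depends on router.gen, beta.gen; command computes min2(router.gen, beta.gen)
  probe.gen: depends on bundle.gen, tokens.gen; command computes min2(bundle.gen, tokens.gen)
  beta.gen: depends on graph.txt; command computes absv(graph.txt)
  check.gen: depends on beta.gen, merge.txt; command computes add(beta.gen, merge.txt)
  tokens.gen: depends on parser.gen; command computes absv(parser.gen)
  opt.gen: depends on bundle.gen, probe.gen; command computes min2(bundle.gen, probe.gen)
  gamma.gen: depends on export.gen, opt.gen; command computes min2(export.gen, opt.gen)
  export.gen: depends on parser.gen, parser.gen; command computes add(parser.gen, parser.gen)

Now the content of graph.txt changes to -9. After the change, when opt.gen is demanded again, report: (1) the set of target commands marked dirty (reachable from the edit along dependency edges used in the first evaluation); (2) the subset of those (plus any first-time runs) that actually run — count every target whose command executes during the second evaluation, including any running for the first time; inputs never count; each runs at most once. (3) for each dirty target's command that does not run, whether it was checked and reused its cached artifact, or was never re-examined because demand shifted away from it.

The edit dirties: beta.gen, bundle.gen, check.gen, opt.gen, parser.gen, probe.gen, router.gen, tokens.gen.
7 target commands run: beta.gen, bundle.gen, check.gen, opt.gen, parser.gen, probe.gen, router.gen.
Cache hits after checking: tokens.gen.
Note where the cutoff bites: tokens.gen is checked, finds nothing changed, and keeps its cache.

First demand of the output computes:
  beta.gen = absv(5) = 5
  check.gen = add(5, -6) = -1
  parser.gen = min2(-5, -1) = -5
  router.gen = min2(-1, 5) = -1
  bundle.gen = min2(-1, 5) = -1
  tokens.gen = absv(-5) = 5
  probe.gen = min2(-1, 5) = -1
  opt.gen = min2(-1, -1) = -1

After the edit, cleaning proceeds:
  beta.gen: a read changed (graph.txt 5->-9) — executes, giving 9.
  check.gen: a read changed (beta.gen 5->9) — executes, giving 3.
  parser.gen: a read changed (check.gen -1->3) — executes, giving -5 — identical to its old value.
  router.gen: a read changed (check.gen -1->3; beta.gen 5->9) — executes, giving 3.
  bundle.gen: a read changed (router.gen -1->3; beta.gen 5->9) — executes, giving 3.
  tokens.gen: dirty, but its reads are unchanged (parser.gen unchanged); cached 5 stands.
  probe.gen: a read changed (bundle.gen -1->3) — executes, giving 3.
  opt.gen: a read changed (bundle.gen -1->3; probe.gen -1->3) — executes, giving 3.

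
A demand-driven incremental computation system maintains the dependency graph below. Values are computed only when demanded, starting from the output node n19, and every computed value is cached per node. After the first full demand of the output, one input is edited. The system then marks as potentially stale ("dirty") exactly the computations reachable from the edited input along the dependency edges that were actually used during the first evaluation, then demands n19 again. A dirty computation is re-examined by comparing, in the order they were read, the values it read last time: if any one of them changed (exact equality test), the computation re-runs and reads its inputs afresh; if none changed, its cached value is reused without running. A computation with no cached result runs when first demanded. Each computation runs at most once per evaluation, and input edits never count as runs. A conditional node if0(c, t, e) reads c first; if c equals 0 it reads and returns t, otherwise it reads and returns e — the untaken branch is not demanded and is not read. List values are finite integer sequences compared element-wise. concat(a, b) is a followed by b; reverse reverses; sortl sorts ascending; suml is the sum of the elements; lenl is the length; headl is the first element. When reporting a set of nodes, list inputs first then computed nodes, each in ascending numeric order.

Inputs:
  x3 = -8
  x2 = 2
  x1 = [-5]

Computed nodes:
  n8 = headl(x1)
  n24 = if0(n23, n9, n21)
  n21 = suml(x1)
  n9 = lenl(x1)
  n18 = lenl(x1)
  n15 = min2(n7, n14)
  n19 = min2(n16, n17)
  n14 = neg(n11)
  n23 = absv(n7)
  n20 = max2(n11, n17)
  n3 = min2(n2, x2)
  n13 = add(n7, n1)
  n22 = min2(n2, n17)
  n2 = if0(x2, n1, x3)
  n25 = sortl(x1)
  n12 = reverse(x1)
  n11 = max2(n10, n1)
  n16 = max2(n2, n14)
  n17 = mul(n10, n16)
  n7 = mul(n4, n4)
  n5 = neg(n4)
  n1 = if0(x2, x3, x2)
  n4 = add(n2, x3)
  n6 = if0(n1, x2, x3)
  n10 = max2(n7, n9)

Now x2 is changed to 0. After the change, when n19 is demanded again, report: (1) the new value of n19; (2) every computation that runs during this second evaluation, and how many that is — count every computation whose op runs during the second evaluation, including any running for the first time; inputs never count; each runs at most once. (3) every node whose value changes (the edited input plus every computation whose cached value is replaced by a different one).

First evaluation (everything demanded from the output):
  n1 = if0(x2=2 -> else branch x2) = 2
  n2 = if0(x2=2 -> else branch x3) = -8
  n4 = add(-8, -8) = -16
  n7 = mul(-16, -16) = 256
  n9 = lenl([-5]) = 1
  n10 = max2(256, 1) = 256
  n11 = max2(256, 2) = 256
  n14 = neg(256) = -256
  n16 = max2(-8, -256) = -8
  n17 = mul(256, -8) = -2048
  n19 = min2(-8, -2048) = -2048

Propagation after the edit:
  n1: runs — x2 2->0; x2 2->0; result -8.
  n2: runs — x2 2->0; result -8 (same value as before).
  n4: checked — values it read are unchanged (n2 unchanged, x3 unchanged); reused cached -16 without running.
  n7: checked — values it read are unchanged (n4 unchanged, n4 unchanged); reused cached 256 without running.
  n10: checked — values it read are unchanged (n7 unchanged, n9 unchanged); reused cached 256 without running.
  n11: runs — n1 2->-8; result 256 (same value as before).
  n14: checked — values it read are unchanged (n11 unchanged); reused cached -256 without running.
  n16: checked — values it read are unchanged (n2 unchanged, n14 unchanged); reused cached -8 without running.
  n17: checked — values it read are unchanged (n10 unchanged, n16 unchanged); reused cached -2048 without running.
  n19: checked — values it read are unchanged (n16 unchanged, n17 unchanged); reused cached -2048 without running.

Key observation: the cutoff stops propagation at n4 — its inputs' values are unchanged, so it reuses its cache.

New value of n19: -2048.
Computations that run: n1, n2, n11 — 3 in total.
Values that change: x2, n1.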